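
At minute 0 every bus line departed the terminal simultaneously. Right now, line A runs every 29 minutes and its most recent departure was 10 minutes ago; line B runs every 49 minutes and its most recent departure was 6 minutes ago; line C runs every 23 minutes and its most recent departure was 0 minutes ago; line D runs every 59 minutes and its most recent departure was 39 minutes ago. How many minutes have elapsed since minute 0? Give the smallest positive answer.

The moduli are pairwise coprime; N = 29·49·23·59 = 1928297.
N/29 = 66493; 66493 ≡ 25 (mod 29); 25·7 ≡ 1, so inverse 7.
N/49 = 39353; 39353 ≡ 6 (mod 49); 6·41 ≡ 1, so inverse 41.
N/23 = 83839; 83839 ≡ 4 (mod 23); 4·6 ≡ 1, so inverse 6.
N/59 = 32683; 32683 ≡ 56 (mod 59); 56·39 ≡ 1, so inverse 39.
t ≡ 10·66493·7 + 6·39353·41 + 0·83839·6 + 39·32683·39 = 64046191.
64046191 mod 1928297 = 412390.

412390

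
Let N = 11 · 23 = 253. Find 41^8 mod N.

Mod 11: 41 ≡ 8; 8^8 ≡ 5 (mod 11).
Mod 23: 41 ≡ 18; 18^8 ≡ 16 (mod 23).
Combine by CRT: x ≡ 5 (mod 11), x ≡ 16 (mod 23) ⇒ x ≡ 16 (mod 253).

16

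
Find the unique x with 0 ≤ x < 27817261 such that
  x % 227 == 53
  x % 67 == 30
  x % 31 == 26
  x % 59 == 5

The moduli are pairwise coprime; N = 227·67·31·59 = 27817261.
N/227 = 122543; 122543 ≡ 190 (mod 227); 190·92 ≡ 1, so inverse 92.
N/67 = 415183; 415183 ≡ 51 (mod 67); 51·46 ≡ 1, so inverse 46.
N/31 = 897331; 897331 ≡ 5 (mod 31); 5·25 ≡ 1, so inverse 25.
N/59 = 471479; 471479 ≡ 10 (mod 59); 10·6 ≡ 1, so inverse 6.
x ≡ 53·122543·92 + 30·415183·46 + 26·897331·25 + 5·471479·6 = 1767881728.
1767881728 mod 27817261 = 15394285.

15394285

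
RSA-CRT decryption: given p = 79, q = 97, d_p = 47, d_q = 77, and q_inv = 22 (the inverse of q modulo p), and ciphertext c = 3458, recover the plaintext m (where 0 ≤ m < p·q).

4120

m₁ = c^(d_p) mod p: c ≡ 61 (mod 79), and 61^47 mod 79 = 12.
m₂ = c^(d_q) mod q: c ≡ 63 (mod 97), and 63^77 mod 97 = 46.
h = q_inv·(m₁ − m₂) mod p = 22·(12 − 46) mod 79 = 42.
m = m₂ + h·q = 46 + 42·97 = 4120.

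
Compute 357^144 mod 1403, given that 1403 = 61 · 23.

Mod 61: 357 ≡ 52; by Fermat, exponent reduces to 144 mod 60 = 24; 52^24 ≡ 34 (mod 61).
Mod 23: 357 ≡ 12; by Fermat, exponent reduces to 144 mod 22 = 12; 12^12 ≡ 12 (mod 23).
Combine by CRT: x ≡ 34 (mod 61), x ≡ 12 (mod 23) ⇒ x ≡ 1254 (mod 1403).

1254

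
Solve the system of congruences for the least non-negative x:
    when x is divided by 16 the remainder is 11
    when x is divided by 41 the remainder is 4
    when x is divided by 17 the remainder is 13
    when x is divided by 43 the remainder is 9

92459

Combine the congruences pairwise.
From x ≡ 11 (mod 16) write x = 11 + 16t. Substituting into x ≡ 4 (mod 41) gives 16t ≡ 34 (mod 41), and since 16⁻¹ ≡ 18 (mod 41), t ≡ 38. Hence x ≡ 11 + 16·38 = 619 (mod 656).
From x ≡ 619 (mod 656) write x = 619 + 656t. Substituting into x ≡ 13 (mod 17) gives 656t ≡ 6 (mod 17), and since 10⁻¹ ≡ 12 (mod 17), t ≡ 4. Hence x ≡ 619 + 656·4 = 3243 (mod 11152).
From x ≡ 3243 (mod 11152) write x = 3243 + 11152t. Substituting into x ≡ 9 (mod 43) gives 11152t ≡ 34 (mod 43), and since 15⁻¹ ≡ 23 (mod 43), t ≡ 8. Hence x ≡ 3243 + 11152·8 = 92459 (mod 479536).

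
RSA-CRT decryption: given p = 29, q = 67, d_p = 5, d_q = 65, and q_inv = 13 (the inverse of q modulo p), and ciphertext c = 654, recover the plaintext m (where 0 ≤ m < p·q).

1386

m₁ = c^(d_p) mod p: c ≡ 16 (mod 29), and 16^5 mod 29 = 23.
m₂ = c^(d_q) mod q: c ≡ 51 (mod 67), and 51^65 mod 67 = 46.
h = q_inv·(m₁ − m₂) mod p = 13·(23 − 46) mod 29 = 20.
m = m₂ + h·q = 46 + 20·67 = 1386.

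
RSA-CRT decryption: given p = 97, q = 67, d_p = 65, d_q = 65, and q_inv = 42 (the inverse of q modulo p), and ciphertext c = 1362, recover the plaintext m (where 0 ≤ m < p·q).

m₁ = c^(d_p) mod p: c ≡ 4 (mod 97), and 4^65 mod 97 = 43.
m₂ = c^(d_q) mod q: c ≡ 22 (mod 67), and 22^65 mod 67 = 64.
h = q_inv·(m₁ − m₂) mod p = 42·(43 − 64) mod 97 = 88.
m = m₂ + h·q = 64 + 88·67 = 5960.

5960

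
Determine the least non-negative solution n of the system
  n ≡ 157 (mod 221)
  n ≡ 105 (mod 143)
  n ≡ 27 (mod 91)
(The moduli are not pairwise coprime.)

gcd(221, 143) = 13 and 13 | (105 − 157), so the pair is consistent; merging gives n ≡ 820 (mod 2431), where 2431 = lcm(221, 143).
gcd(2431, 91) = 13 and 13 | (27 − 820), so the pair is consistent; merging gives n ≡ 15406 (mod 17017), where 17017 = lcm(2431, 91).
The solution is unique modulo lcm(221, 143, 91) = 17017.

15406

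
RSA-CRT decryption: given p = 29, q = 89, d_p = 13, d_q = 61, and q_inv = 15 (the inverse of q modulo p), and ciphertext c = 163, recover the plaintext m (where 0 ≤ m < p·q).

m₁ = c^(d_p) mod p: c ≡ 18 (mod 29), and 18^13 mod 29 = 8.
m₂ = c^(d_q) mod q: c ≡ 74 (mod 89), and 74^61 mod 89 = 35.
h = q_inv·(m₁ − m₂) mod p = 15·(8 − 35) mod 29 = 1.
m = m₂ + h·q = 35 + 1·89 = 124.

124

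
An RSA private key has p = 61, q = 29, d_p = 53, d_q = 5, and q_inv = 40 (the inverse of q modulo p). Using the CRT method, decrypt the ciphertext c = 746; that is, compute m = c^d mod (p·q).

m₁ = c^(d_p) mod p: c ≡ 14 (mod 61), and 14^53 mod 61 = 48.
m₂ = c^(d_q) mod q: c ≡ 21 (mod 29), and 21^5 mod 29 = 2.
h = q_inv·(m₁ − m₂) mod p = 40·(48 − 2) mod 61 = 10.
m = m₂ + h·q = 2 + 10·29 = 292.

292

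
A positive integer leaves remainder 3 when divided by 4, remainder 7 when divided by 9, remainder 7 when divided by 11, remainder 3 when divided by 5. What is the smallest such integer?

The moduli are pairwise coprime; N = 4·9·11·5 = 1980.
N/4 = 495; 495 ≡ 3 (mod 4); 3·3 ≡ 1, so inverse 3.
N/9 = 220; 220 ≡ 4 (mod 9); 4·7 ≡ 1, so inverse 7.
N/11 = 180; 180 ≡ 4 (mod 11); 4·3 ≡ 1, so inverse 3.
N/5 = 396; 396 ≡ 1 (mod 5), inverse 1.
t ≡ 3·495·3 + 7·220·7 + 7·180·3 + 3·396·1 = 20203.
20203 mod 1980 = 403.

403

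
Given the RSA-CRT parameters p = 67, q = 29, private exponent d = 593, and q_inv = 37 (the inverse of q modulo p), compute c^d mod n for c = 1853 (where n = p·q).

1439

d_p = d mod (p−1) = 593 mod 66 = 65; d_q = d mod (q−1) = 5.
m₁ = c^(d_p) mod p: c ≡ 44 (mod 67), and 44^65 mod 67 = 32.
m₂ = c^(d_q) mod q: c ≡ 26 (mod 29), and 26^5 mod 29 = 18.
h = q_inv·(m₁ − m₂) mod p = 37·(32 − 18) mod 67 = 49.
m = m₂ + h·q = 18 + 49·29 = 1439.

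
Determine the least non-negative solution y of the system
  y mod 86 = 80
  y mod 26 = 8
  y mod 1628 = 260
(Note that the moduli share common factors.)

Combine the congruences pairwise.
gcd(86, 26) = 2 and 2 | (8 − 80), so the pair is consistent; merging gives y ≡ 424 (mod 1118), where 1118 = lcm(86, 26).
gcd(1118, 1628) = 2 and 2 | (260 − 424), so the pair is consistent; merging gives y ≡ 329116 (mod 910052), where 910052 = lcm(1118, 1628).
The solution is unique modulo lcm(86, 26, 1628) = 910052.

329116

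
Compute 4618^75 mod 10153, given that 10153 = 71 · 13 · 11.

Mod 71: 4618 ≡ 3; by Fermat, exponent reduces to 75 mod 70 = 5; 3^5 ≡ 30 (mod 71).
Mod 13: 4618 ≡ 3; by Fermat, exponent reduces to 75 mod 12 = 3; 3^3 ≡ 1 (mod 13).
Mod 11: 4618 ≡ 9; by Fermat, exponent reduces to 75 mod 10 = 5; 9^5 ≡ 1 (mod 11).
Combine by CRT: x ≡ 30 (mod 71), x ≡ 1 (mod 13), x ≡ 1 (mod 11) ⇒ x ≡ 4148 (mod 10153).

4148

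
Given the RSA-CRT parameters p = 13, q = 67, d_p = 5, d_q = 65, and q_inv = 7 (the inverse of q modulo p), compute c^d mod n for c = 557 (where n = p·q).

m₁ = c^(d_p) mod p: c ≡ 11 (mod 13), and 11^5 mod 13 = 7.
m₂ = c^(d_q) mod q: c ≡ 21 (mod 67), and 21^65 mod 67 = 16.
h = q_inv·(m₁ − m₂) mod p = 7·(7 − 16) mod 13 = 2.
m = m₂ + h·q = 16 + 2·67 = 150.

150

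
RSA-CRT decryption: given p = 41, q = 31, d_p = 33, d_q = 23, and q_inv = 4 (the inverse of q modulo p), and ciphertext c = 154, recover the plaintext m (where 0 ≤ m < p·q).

m₁ = c^(d_p) mod p: c ≡ 31 (mod 41), and 31^33 mod 41 = 25.
m₂ = c^(d_q) mod q: c ≡ 30 (mod 31), and 30^23 mod 31 = 30.
h = q_inv·(m₁ − m₂) mod p = 4·(25 − 30) mod 41 = 21.
m = m₂ + h·q = 30 + 21·31 = 681.

681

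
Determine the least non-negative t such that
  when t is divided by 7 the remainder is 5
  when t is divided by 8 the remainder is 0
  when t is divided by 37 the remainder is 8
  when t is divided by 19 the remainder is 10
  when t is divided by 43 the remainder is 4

1494512

The moduli are pairwise coprime; N = 7·8·37·19·43 = 1692824.
N/7 = 241832; 241832 ≡ 3 (mod 7); 3·5 ≡ 1, so inverse 5.
N/8 = 211603; 211603 ≡ 3 (mod 8); 3·3 ≡ 1, so inverse 3.
N/37 = 45752; 45752 ≡ 20 (mod 37); 20·13 ≡ 1, so inverse 13.
N/19 = 89096; 89096 ≡ 5 (mod 19); 5·4 ≡ 1, so inverse 4.
N/43 = 39368; 39368 ≡ 23 (mod 43); 23·15 ≡ 1, so inverse 15.
t ≡ 5·241832·5 + 0·211603·3 + 8·45752·13 + 10·89096·4 + 4·39368·15 = 16729928.
16729928 mod 1692824 = 1494512.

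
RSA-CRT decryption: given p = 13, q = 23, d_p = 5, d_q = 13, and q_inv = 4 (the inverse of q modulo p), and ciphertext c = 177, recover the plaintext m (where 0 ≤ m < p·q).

164

m₁ = c^(d_p) mod p: c ≡ 8 (mod 13), and 8^5 mod 13 = 8.
m₂ = c^(d_q) mod q: c ≡ 16 (mod 23), and 16^13 mod 23 = 3.
h = q_inv·(m₁ − m₂) mod p = 4·(8 − 3) mod 13 = 7.
m = m₂ + h·q = 3 + 7·23 = 164.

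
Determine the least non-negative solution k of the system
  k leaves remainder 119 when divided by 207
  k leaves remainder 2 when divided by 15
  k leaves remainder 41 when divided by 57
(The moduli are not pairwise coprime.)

Combine the congruences pairwise.
gcd(207, 15) = 3 and 3 | (2 − 119), so the pair is consistent; merging gives k ≡ 947 (mod 1035), where 1035 = lcm(207, 15).
gcd(1035, 57) = 3 and 3 | (41 − 947), so the pair is consistent; merging gives k ≡ 8192 (mod 19665), where 19665 = lcm(1035, 57).
The solution is unique modulo lcm(207, 15, 57) = 19665.

8192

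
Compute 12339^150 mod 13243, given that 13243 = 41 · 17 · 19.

8855

Mod 41: 12339 ≡ 39; by Fermat, exponent reduces to 150 mod 40 = 30; 39^30 ≡ 40 (mod 41).
Mod 17: 12339 ≡ 14; by Fermat, exponent reduces to 150 mod 16 = 6; 14^6 ≡ 15 (mod 17).
Mod 19: 12339 ≡ 8; by Fermat, exponent reduces to 150 mod 18 = 6; 8^6 ≡ 1 (mod 19).
Combine by CRT: x ≡ 40 (mod 41), x ≡ 15 (mod 17), x ≡ 1 (mod 19) ⇒ x ≡ 8855 (mod 13243).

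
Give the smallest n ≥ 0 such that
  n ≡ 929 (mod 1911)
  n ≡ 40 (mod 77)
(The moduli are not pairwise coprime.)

gcd(1911, 77) = 7 and 7 | (40 − 929), so the pair is consistent; merging gives n ≡ 6662 (mod 21021), where 21021 = lcm(1911, 77).
The solution is unique modulo lcm(1911, 77) = 21021.

6662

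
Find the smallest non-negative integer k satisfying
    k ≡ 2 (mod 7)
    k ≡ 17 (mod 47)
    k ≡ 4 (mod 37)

Combine the congruences pairwise.
From k ≡ 2 (mod 7) write k = 2 + 7t. Substituting into k ≡ 17 (mod 47) gives 7t ≡ 15 (mod 47), and since 7⁻¹ ≡ 27 (mod 47), t ≡ 29. Hence k ≡ 2 + 7·29 = 205 (mod 329).
From k ≡ 205 (mod 329) write k = 205 + 329t. Substituting into k ≡ 4 (mod 37) gives 329t ≡ 21 (mod 37), and since 33⁻¹ ≡ 9 (mod 37), t ≡ 4. Hence k ≡ 205 + 329·4 = 1521 (mod 12173).

1521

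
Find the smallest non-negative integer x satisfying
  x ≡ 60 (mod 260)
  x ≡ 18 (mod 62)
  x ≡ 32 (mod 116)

67660

gcd(260, 62) = 2 and 2 | (18 − 60), so the pair is consistent; merging gives x ≡ 3180 (mod 8060), where 8060 = lcm(260, 62).
gcd(8060, 116) = 4 and 4 | (32 − 3180), so the pair is consistent; merging gives x ≡ 67660 (mod 233740), where 233740 = lcm(8060, 116).
The solution is unique modulo lcm(260, 62, 116) = 233740.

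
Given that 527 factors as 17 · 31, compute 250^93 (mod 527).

473

Mod 17: 250 ≡ 12; by Fermat, exponent reduces to 93 mod 16 = 13; 12^13 ≡ 14 (mod 17).
Mod 31: 250 ≡ 2; by Fermat, exponent reduces to 93 mod 30 = 3; 2^3 ≡ 8 (mod 31).
Combine by CRT: x ≡ 14 (mod 17), x ≡ 8 (mod 31) ⇒ x ≡ 473 (mod 527).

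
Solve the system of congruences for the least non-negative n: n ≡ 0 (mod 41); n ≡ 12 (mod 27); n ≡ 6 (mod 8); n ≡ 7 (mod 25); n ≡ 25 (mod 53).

4333782

From n ≡ 0 (mod 41) write n = 0 + 41t. Substituting into n ≡ 12 (mod 27) gives 41t ≡ 12 (mod 27), and since 14⁻¹ ≡ 2 (mod 27), t ≡ 24. Hence n ≡ 0 + 41·24 = 984 (mod 1107).
From n ≡ 984 (mod 1107) write n = 984 + 1107t. Substituting into n ≡ 6 (mod 8) gives 1107t ≡ 6 (mod 8), and since 3⁻¹ ≡ 3 (mod 8), t ≡ 2. Hence n ≡ 984 + 1107·2 = 3198 (mod 8856).
From n ≡ 3198 (mod 8856) write n = 3198 + 8856t. Substituting into n ≡ 7 (mod 25) gives 8856t ≡ 9 (mod 25), and since 6⁻¹ ≡ 21 (mod 25), t ≡ 14. Hence n ≡ 3198 + 8856·14 = 127182 (mod 221400).
From n ≡ 127182 (mod 221400) write n = 127182 + 221400t. Substituting into n ≡ 25 (mod 53) gives 221400t ≡ 43 (mod 53), and since 19⁻¹ ≡ 14 (mod 53), t ≡ 19. Hence n ≡ 127182 + 221400·19 = 4333782 (mod 11734200).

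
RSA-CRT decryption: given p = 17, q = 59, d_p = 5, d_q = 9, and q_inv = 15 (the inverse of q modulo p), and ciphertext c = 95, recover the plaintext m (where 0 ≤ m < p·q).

635

m₁ = c^(d_p) mod p: c ≡ 10 (mod 17), and 10^5 mod 17 = 6.
m₂ = c^(d_q) mod q: c ≡ 36 (mod 59), and 36^9 mod 59 = 45.
h = q_inv·(m₁ − m₂) mod p = 15·(6 − 45) mod 17 = 10.
m = m₂ + h·q = 45 + 10·59 = 635.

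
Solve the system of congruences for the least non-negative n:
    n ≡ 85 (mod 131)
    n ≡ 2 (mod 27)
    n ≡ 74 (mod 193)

The moduli are pairwise coprime; M = 131·27·193 = 682641.
M/131 = 5211; 5211 ≡ 102 (mod 131); 102·9 ≡ 1, so inverse 9.
M/27 = 25283; 25283 ≡ 11 (mod 27); 11·5 ≡ 1, so inverse 5.
M/193 = 3537; 3537 ≡ 63 (mod 193); 63·144 ≡ 1, so inverse 144.
n ≡ 85·5211·9 + 2·25283·5 + 74·3537·144 = 41929517.
41929517 mod 682641 = 288416.

288416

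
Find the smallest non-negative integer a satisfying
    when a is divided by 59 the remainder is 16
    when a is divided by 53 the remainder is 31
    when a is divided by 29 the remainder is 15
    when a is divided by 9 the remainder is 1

383221

From a ≡ 16 (mod 59) write a = 16 + 59t. Substituting into a ≡ 31 (mod 53) gives 59t ≡ 15 (mod 53), and since 6⁻¹ ≡ 9 (mod 53), t ≡ 29. Hence a ≡ 16 + 59·29 = 1727 (mod 3127).
From a ≡ 1727 (mod 3127) write a = 1727 + 3127t. Substituting into a ≡ 15 (mod 29) gives 3127t ≡ 28 (mod 29), and since 24⁻¹ ≡ 23 (mod 29), t ≡ 6. Hence a ≡ 1727 + 3127·6 = 20489 (mod 90683).
From a ≡ 20489 (mod 90683) write a = 20489 + 90683t. Substituting into a ≡ 1 (mod 9) gives 90683t ≡ 5 (mod 9), and since 8⁻¹ ≡ 8 (mod 9), t ≡ 4. Hence a ≡ 20489 + 90683·4 = 383221 (mod 816147).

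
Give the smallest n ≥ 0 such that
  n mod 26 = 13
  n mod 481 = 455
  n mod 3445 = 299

7189

Combine the congruences pairwise.
gcd(26, 481) = 13 and 13 | (455 − 13), so the pair is consistent; merging gives n ≡ 455 (mod 962), where 962 = lcm(26, 481).
gcd(962, 3445) = 13 and 13 | (299 − 455), so the pair is consistent; merging gives n ≡ 7189 (mod 254930), where 254930 = lcm(962, 3445).
The solution is unique modulo lcm(26, 481, 3445) = 254930.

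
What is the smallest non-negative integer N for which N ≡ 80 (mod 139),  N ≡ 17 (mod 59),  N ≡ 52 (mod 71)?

557331

The moduli are pairwise coprime; M = 139·59·71 = 582271.
M/139 = 4189; 4189 ≡ 19 (mod 139); 19·22 ≡ 1, so inverse 22.
M/59 = 9869; 9869 ≡ 16 (mod 59); 16·48 ≡ 1, so inverse 48.
M/71 = 8201; 8201 ≡ 36 (mod 71); 36·2 ≡ 1, so inverse 2.
N ≡ 80·4189·22 + 17·9869·48 + 52·8201·2 = 16278648.
16278648 mod 582271 = 557331.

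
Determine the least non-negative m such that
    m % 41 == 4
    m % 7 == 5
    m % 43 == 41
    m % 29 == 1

From m ≡ 4 (mod 41) write m = 4 + 41t. Substituting into m ≡ 5 (mod 7) gives 41t ≡ 1 (mod 7), and since 6⁻¹ ≡ 6 (mod 7), t ≡ 6. Hence m ≡ 4 + 41·6 = 250 (mod 287).
From m ≡ 250 (mod 287) write m = 250 + 287t. Substituting into m ≡ 41 (mod 43) gives 287t ≡ 6 (mod 43), and since 29⁻¹ ≡ 3 (mod 43), t ≡ 18. Hence m ≡ 250 + 287·18 = 5416 (mod 12341).
From m ≡ 5416 (mod 12341) write m = 5416 + 12341t. Substituting into m ≡ 1 (mod 29) gives 12341t ≡ 8 (mod 29), and since 16⁻¹ ≡ 20 (mod 29), t ≡ 15. Hence m ≡ 5416 + 12341·15 = 190531 (mod 357889).

190531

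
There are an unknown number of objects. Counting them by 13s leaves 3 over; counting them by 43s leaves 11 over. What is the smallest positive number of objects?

Combine the congruences pairwise.
From N ≡ 3 (mod 13) write N = 3 + 13t. Substituting into N ≡ 11 (mod 43) gives 13t ≡ 8 (mod 43), and since 13⁻¹ ≡ 10 (mod 43), t ≡ 37. Hence N ≡ 3 + 13·37 = 484 (mod 559).

484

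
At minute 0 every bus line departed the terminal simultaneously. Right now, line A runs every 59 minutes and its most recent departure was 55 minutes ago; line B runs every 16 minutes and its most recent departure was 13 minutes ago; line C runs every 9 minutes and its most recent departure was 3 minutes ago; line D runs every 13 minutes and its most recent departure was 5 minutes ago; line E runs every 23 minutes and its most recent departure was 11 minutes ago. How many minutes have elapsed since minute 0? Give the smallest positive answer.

The moduli are pairwise coprime; N = 59·16·9·13·23 = 2540304.
N/59 = 43056; 43056 ≡ 45 (mod 59); 45·21 ≡ 1, so inverse 21.
N/16 = 158769; 158769 ≡ 1 (mod 16), inverse 1.
N/9 = 282256; 282256 ≡ 7 (mod 9); 7·4 ≡ 1, so inverse 4.
N/13 = 195408; 195408 ≡ 5 (mod 13); 5·8 ≡ 1, so inverse 8.
N/23 = 110448; 110448 ≡ 2 (mod 23); 2·12 ≡ 1, so inverse 12.
t ≡ 55·43056·21 + 13·158769·1 + 3·282256·4 + 5·195408·8 + 11·110448·12 = 77576205.
77576205 mod 2540304 = 1367085.

1367085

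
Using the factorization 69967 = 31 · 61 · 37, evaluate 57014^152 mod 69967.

Mod 31: 57014 ≡ 5; by Fermat, exponent reduces to 152 mod 30 = 2; 5^2 ≡ 25 (mod 31).
Mod 61: 57014 ≡ 40; by Fermat, exponent reduces to 152 mod 60 = 32; 40^32 ≡ 47 (mod 61).
Mod 37: 57014 ≡ 34; by Fermat, exponent reduces to 152 mod 36 = 8; 34^8 ≡ 12 (mod 37).
Combine by CRT: x ≡ 25 (mod 31), x ≡ 47 (mod 61), x ≡ 12 (mod 37) ⇒ x ≡ 67574 (mod 69967).

67574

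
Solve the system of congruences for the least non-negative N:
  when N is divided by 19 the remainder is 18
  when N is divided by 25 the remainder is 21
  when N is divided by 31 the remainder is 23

8796

The moduli are pairwise coprime; M = 19·25·31 = 14725.
M/19 = 775; 775 ≡ 15 (mod 19); 15·14 ≡ 1, so inverse 14.
M/25 = 589; 589 ≡ 14 (mod 25); 14·9 ≡ 1, so inverse 9.
M/31 = 475; 475 ≡ 10 (mod 31); 10·28 ≡ 1, so inverse 28.
N ≡ 18·775·14 + 21·589·9 + 23·475·28 = 612521.
612521 mod 14725 = 8796.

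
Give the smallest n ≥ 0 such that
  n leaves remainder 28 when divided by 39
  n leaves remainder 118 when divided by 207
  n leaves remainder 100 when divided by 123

32203

Combine the congruences pairwise.
gcd(39, 207) = 3 and 3 | (118 − 28), so the pair is consistent; merging gives n ≡ 2602 (mod 2691), where 2691 = lcm(39, 207).
gcd(2691, 123) = 3 and 3 | (100 − 2602), so the pair is consistent; merging gives n ≡ 32203 (mod 110331), where 110331 = lcm(2691, 123).
The solution is unique modulo lcm(39, 207, 123) = 110331.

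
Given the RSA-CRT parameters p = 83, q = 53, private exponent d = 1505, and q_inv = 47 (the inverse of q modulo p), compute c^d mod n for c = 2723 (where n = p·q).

d_p = d mod (p−1) = 1505 mod 82 = 29; d_q = d mod (q−1) = 49.
m₁ = c^(d_p) mod p: c ≡ 67 (mod 83), and 67^29 mod 83 = 24.
m₂ = c^(d_q) mod q: c ≡ 20 (mod 53), and 20^49 mod 53 = 35.
h = q_inv·(m₁ − m₂) mod p = 47·(24 − 35) mod 83 = 64.
m = m₂ + h·q = 35 + 64·53 = 3427.

3427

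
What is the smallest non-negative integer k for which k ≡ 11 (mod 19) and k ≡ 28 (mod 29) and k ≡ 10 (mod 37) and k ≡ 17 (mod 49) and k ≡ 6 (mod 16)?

3249942

The moduli are pairwise coprime; N = 19·29·37·49·16 = 15983408.
N/19 = 841232; 841232 ≡ 7 (mod 19); 7·11 ≡ 1, so inverse 11.
N/29 = 551152; 551152 ≡ 7 (mod 29); 7·25 ≡ 1, so inverse 25.
N/37 = 431984; 431984 ≡ 9 (mod 37); 9·33 ≡ 1, so inverse 33.
N/49 = 326192; 326192 ≡ 48 (mod 49); 48·48 ≡ 1, so inverse 48.
N/16 = 998963; 998963 ≡ 3 (mod 16); 3·11 ≡ 1, so inverse 11.
k ≡ 11·841232·11 + 28·551152·25 + 10·431984·33 + 17·326192·48 + 6·998963·11 = 962254422.
962254422 mod 15983408 = 3249942.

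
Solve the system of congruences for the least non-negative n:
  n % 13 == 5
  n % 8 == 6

70

Combine the congruences pairwise.
From n ≡ 5 (mod 13) write n = 5 + 13t. Substituting into n ≡ 6 (mod 8) gives 13t ≡ 1 (mod 8), and since 5⁻¹ ≡ 5 (mod 8), t ≡ 5. Hence n ≡ 5 + 13·5 = 70 (mod 104).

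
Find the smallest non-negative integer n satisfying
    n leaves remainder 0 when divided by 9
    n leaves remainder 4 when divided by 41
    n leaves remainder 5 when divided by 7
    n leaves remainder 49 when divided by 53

The moduli are pairwise coprime; M = 9·41·7·53 = 136899.
M/9 = 15211; 15211 ≡ 1 (mod 9), inverse 1.
M/41 = 3339; 3339 ≡ 18 (mod 41); 18·16 ≡ 1, so inverse 16.
M/7 = 19557; 19557 ≡ 6 (mod 7); 6·6 ≡ 1, so inverse 6.
M/53 = 2583; 2583 ≡ 39 (mod 53); 39·34 ≡ 1, so inverse 34.
n ≡ 0·15211·1 + 4·3339·16 + 5·19557·6 + 49·2583·34 = 5103684.
5103684 mod 136899 = 38421.

38421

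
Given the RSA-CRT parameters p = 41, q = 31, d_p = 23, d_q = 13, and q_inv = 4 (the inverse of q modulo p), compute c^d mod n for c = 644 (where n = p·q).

539

m₁ = c^(d_p) mod p: c ≡ 29 (mod 41), and 29^23 mod 41 = 6.
m₂ = c^(d_q) mod q: c ≡ 24 (mod 31), and 24^13 mod 31 = 12.
h = q_inv·(m₁ − m₂) mod p = 4·(6 − 12) mod 41 = 17.
m = m₂ + h·q = 12 + 17·31 = 539.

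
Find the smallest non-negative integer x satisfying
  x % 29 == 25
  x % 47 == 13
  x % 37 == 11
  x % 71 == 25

From x ≡ 25 (mod 29) write x = 25 + 29t. Substituting into x ≡ 13 (mod 47) gives 29t ≡ 35 (mod 47), and since 29⁻¹ ≡ 13 (mod 47), t ≡ 32. Hence x ≡ 25 + 29·32 = 953 (mod 1363).
From x ≡ 953 (mod 1363) write x = 953 + 1363t. Substituting into x ≡ 11 (mod 37) gives 1363t ≡ 20 (mod 37), and since 31⁻¹ ≡ 6 (mod 37), t ≡ 9. Hence x ≡ 953 + 1363·9 = 13220 (mod 50431).
From x ≡ 13220 (mod 50431) write x = 13220 + 50431t. Substituting into x ≡ 25 (mod 71) gives 50431t ≡ 11 (mod 71), and since 21⁻¹ ≡ 44 (mod 71), t ≡ 58. Hence x ≡ 13220 + 50431·58 = 2938218 (mod 3580601).

2938218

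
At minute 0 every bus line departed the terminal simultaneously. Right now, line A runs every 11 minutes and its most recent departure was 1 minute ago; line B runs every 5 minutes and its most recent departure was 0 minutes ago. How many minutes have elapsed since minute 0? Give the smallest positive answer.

45

From t ≡ 1 (mod 11) write t = 1 + 11s. Substituting into t ≡ 0 (mod 5) gives 11s ≡ 4 (mod 5), and since 1⁻¹ ≡ 1 (mod 5), s ≡ 4. Hence t ≡ 1 + 11·4 = 45 (mod 55).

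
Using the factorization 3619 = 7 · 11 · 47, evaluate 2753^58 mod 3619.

2480

Mod 7: 2753 ≡ 2; by Fermat, exponent reduces to 58 mod 6 = 4; 2^4 ≡ 2 (mod 7).
Mod 11: 2753 ≡ 3; by Fermat, exponent reduces to 58 mod 10 = 8; 3^8 ≡ 5 (mod 11).
Mod 47: 2753 ≡ 27; by Fermat, exponent reduces to 58 mod 46 = 12; 27^12 ≡ 36 (mod 47).
Combine by CRT: x ≡ 2 (mod 7), x ≡ 5 (mod 11), x ≡ 36 (mod 47) ⇒ x ≡ 2480 (mod 3619).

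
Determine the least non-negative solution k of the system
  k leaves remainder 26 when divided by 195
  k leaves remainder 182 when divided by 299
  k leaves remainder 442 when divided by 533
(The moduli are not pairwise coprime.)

100646

Combine the congruences pairwise.
gcd(195, 299) = 13 and 13 | (182 − 26), so the pair is consistent; merging gives k ≡ 1976 (mod 4485), where 4485 = lcm(195, 299).
gcd(4485, 533) = 13 and 13 | (442 − 1976), so the pair is consistent; merging gives k ≡ 100646 (mod 183885), where 183885 = lcm(4485, 533).
The solution is unique modulo lcm(195, 299, 533) = 183885.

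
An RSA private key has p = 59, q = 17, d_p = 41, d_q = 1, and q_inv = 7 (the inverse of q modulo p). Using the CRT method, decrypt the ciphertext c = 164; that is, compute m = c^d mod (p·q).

538

m₁ = c^(d_p) mod p: c ≡ 46 (mod 59), and 46^41 mod 59 = 7.
m₂ = c^(d_q) mod q: c ≡ 11 (mod 17), and 11^1 mod 17 = 11.
h = q_inv·(m₁ − m₂) mod p = 7·(7 − 11) mod 59 = 31.
m = m₂ + h·q = 11 + 31·17 = 538.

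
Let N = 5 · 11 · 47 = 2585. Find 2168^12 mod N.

1541

Mod 5: 2168 ≡ 3; since 4 | 12, by Fermat 3^12 ≡ 1 (mod 5).
Mod 11: 2168 ≡ 1; by Fermat, exponent reduces to 12 mod 10 = 2; 1^2 ≡ 1 (mod 11).
Mod 47: 2168 ≡ 6; 6^12 ≡ 37 (mod 47).
Combine by CRT: x ≡ 1 (mod 5), x ≡ 1 (mod 11), x ≡ 37 (mod 47) ⇒ x ≡ 1541 (mod 2585).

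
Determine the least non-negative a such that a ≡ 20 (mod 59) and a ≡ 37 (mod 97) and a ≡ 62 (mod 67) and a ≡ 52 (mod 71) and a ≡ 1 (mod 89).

90961205

Combine the congruences pairwise.
From a ≡ 20 (mod 59) write a = 20 + 59t. Substituting into a ≡ 37 (mod 97) gives 59t ≡ 17 (mod 97), and since 59⁻¹ ≡ 74 (mod 97), t ≡ 94. Hence a ≡ 20 + 59·94 = 5566 (mod 5723).
From a ≡ 5566 (mod 5723) write a = 5566 + 5723t. Substituting into a ≡ 62 (mod 67) gives 5723t ≡ 57 (mod 67), and since 28⁻¹ ≡ 12 (mod 67), t ≡ 14. Hence a ≡ 5566 + 5723·14 = 85688 (mod 383441).
From a ≡ 85688 (mod 383441) write a = 85688 + 383441t. Substituting into a ≡ 52 (mod 71) gives 383441t ≡ 61 (mod 71), and since 41⁻¹ ≡ 26 (mod 71), t ≡ 24. Hence a ≡ 85688 + 383441·24 = 9288272 (mod 27224311).
From a ≡ 9288272 (mod 27224311) write a = 9288272 + 27224311t. Substituting into a ≡ 1 (mod 89) gives 27224311t ≡ 36 (mod 89), and since 12⁻¹ ≡ 52 (mod 89), t ≡ 3. Hence a ≡ 9288272 + 27224311·3 = 90961205 (mod 2422963679).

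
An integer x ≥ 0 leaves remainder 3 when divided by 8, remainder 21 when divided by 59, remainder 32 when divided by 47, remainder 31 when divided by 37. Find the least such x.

The moduli are pairwise coprime; N = 8·59·47·37 = 820808.
N/8 = 102601; 102601 ≡ 1 (mod 8), inverse 1.
N/59 = 13912; 13912 ≡ 47 (mod 59); 47·54 ≡ 1, so inverse 54.
N/47 = 17464; 17464 ≡ 27 (mod 47); 27·7 ≡ 1, so inverse 7.
N/37 = 22184; 22184 ≡ 21 (mod 37); 21·30 ≡ 1, so inverse 30.
x ≡ 3·102601·1 + 21·13912·54 + 32·17464·7 + 31·22184·30 = 40627067.
40627067 mod 820808 = 407475.

407475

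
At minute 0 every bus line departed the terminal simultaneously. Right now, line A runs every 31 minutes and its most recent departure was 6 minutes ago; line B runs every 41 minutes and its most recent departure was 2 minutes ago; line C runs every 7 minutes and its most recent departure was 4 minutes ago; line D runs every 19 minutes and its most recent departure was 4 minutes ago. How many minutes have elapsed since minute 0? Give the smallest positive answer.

The moduli are pairwise coprime; N = 31·41·7·19 = 169043.
N/31 = 5453; 5453 ≡ 28 (mod 31); 28·10 ≡ 1, so inverse 10.
N/41 = 4123; 4123 ≡ 23 (mod 41); 23·25 ≡ 1, so inverse 25.
N/7 = 24149; 24149 ≡ 6 (mod 7); 6·6 ≡ 1, so inverse 6.
N/19 = 8897; 8897 ≡ 5 (mod 19); 5·4 ≡ 1, so inverse 4.
t ≡ 6·5453·10 + 2·4123·25 + 4·24149·6 + 4·8897·4 = 1255258.
1255258 mod 169043 = 71957.

71957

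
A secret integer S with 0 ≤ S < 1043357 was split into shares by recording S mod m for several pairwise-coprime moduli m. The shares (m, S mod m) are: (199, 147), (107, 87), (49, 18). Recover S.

469389

From S ≡ 147 (mod 199) write S = 147 + 199t. Substituting into S ≡ 87 (mod 107) gives 199t ≡ 47 (mod 107), and since 92⁻¹ ≡ 57 (mod 107), t ≡ 4. Hence S ≡ 147 + 199·4 = 943 (mod 21293).
From S ≡ 943 (mod 21293) write S = 943 + 21293t. Substituting into S ≡ 18 (mod 49) gives 21293t ≡ 6 (mod 49), and since 27⁻¹ ≡ 20 (mod 49), t ≡ 22. Hence S ≡ 943 + 21293·22 = 469389 (mod 1043357).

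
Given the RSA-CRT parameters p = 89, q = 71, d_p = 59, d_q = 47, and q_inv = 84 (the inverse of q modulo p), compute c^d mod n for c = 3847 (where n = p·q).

m₁ = c^(d_p) mod p: c ≡ 20 (mod 89), and 20^59 mod 89 = 36.
m₂ = c^(d_q) mod q: c ≡ 13 (mod 71), and 13^47 mod 71 = 28.
h = q_inv·(m₁ − m₂) mod p = 84·(36 − 28) mod 89 = 49.
m = m₂ + h·q = 28 + 49·71 = 3507.

3507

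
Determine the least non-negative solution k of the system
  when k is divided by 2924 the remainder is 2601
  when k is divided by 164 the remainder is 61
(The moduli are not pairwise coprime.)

113713

gcd(2924, 164) = 4 and 4 | (61 − 2601), so the pair is consistent; merging gives k ≡ 113713 (mod 119884), where 119884 = lcm(2924, 164).
The solution is unique modulo lcm(2924, 164) = 119884.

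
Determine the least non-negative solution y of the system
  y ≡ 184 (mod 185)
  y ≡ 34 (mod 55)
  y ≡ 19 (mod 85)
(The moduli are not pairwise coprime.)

gcd(185, 55) = 5 and 5 | (34 − 184), so the pair is consistent; merging gives y ≡ 1849 (mod 2035), where 2035 = lcm(185, 55).
gcd(2035, 85) = 5 and 5 | (19 − 1849), so the pair is consistent; merging gives y ≡ 20164 (mod 34595), where 34595 = lcm(2035, 85).
The solution is unique modulo lcm(185, 55, 85) = 34595.

20164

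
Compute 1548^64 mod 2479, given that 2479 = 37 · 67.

Mod 37: 1548 ≡ 31; by Fermat, exponent reduces to 64 mod 36 = 28; 31^28 ≡ 1 (mod 37).
Mod 67: 1548 ≡ 7; 7^64 ≡ 26 (mod 67).
Combine by CRT: x ≡ 1 (mod 37), x ≡ 26 (mod 67) ⇒ x ≡ 2036 (mod 2479).

2036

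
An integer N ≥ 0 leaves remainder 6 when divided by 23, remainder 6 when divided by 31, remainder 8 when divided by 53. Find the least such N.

22109

From N ≡ 6 (mod 23) write N = 6 + 23t. Substituting into N ≡ 6 (mod 31) gives 23t ≡ 0 (mod 31), and since 23⁻¹ ≡ 27 (mod 31), t ≡ 0. Hence N ≡ 6 + 23·0 = 6 (mod 713).
From N ≡ 6 (mod 713) write N = 6 + 713t. Substituting into N ≡ 8 (mod 53) gives 713t ≡ 2 (mod 53), and since 24⁻¹ ≡ 42 (mod 53), t ≡ 31. Hence N ≡ 6 + 713·31 = 22109 (mod 37789).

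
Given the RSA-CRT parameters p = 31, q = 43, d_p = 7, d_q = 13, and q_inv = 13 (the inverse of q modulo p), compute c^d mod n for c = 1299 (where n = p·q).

m₁ = c^(d_p) mod p: c ≡ 28 (mod 31), and 28^7 mod 31 = 14.
m₂ = c^(d_q) mod q: c ≡ 9 (mod 43), and 9^13 mod 43 = 15.
h = q_inv·(m₁ − m₂) mod p = 13·(14 − 15) mod 31 = 18.
m = m₂ + h·q = 15 + 18·43 = 789.

789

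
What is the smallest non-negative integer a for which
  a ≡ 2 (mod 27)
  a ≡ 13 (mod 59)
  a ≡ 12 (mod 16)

Combine the congruences pairwise.
From a ≡ 2 (mod 27) write a = 2 + 27t. Substituting into a ≡ 13 (mod 59) gives 27t ≡ 11 (mod 59), and since 27⁻¹ ≡ 35 (mod 59), t ≡ 31. Hence a ≡ 2 + 27·31 = 839 (mod 1593).
From a ≡ 839 (mod 1593) write a = 839 + 1593t. Substituting into a ≡ 12 (mod 16) gives 1593t ≡ 5 (mod 16), and since 9⁻¹ ≡ 9 (mod 16), t ≡ 13. Hence a ≡ 839 + 1593·13 = 21548 (mod 25488).

21548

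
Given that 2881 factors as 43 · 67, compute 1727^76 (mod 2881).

1885

Mod 43: 1727 ≡ 7; by Fermat, exponent reduces to 76 mod 42 = 34; 7^34 ≡ 36 (mod 43).
Mod 67: 1727 ≡ 52; by Fermat, exponent reduces to 76 mod 66 = 10; 52^10 ≡ 9 (mod 67).
Combine by CRT: x ≡ 36 (mod 43), x ≡ 9 (mod 67) ⇒ x ≡ 1885 (mod 2881).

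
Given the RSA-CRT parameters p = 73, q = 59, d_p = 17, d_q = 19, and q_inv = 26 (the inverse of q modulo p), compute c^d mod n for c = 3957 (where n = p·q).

m₁ = c^(d_p) mod p: c ≡ 15 (mod 73), and 15^17 mod 73 = 42.
m₂ = c^(d_q) mod q: c ≡ 4 (mod 59), and 4^19 mod 59 = 19.
h = q_inv·(m₁ − m₂) mod p = 26·(42 − 19) mod 73 = 14.
m = m₂ + h·q = 19 + 14·59 = 845.

845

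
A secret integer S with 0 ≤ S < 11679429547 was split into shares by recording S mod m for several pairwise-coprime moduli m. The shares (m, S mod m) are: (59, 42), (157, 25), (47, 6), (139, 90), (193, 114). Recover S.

From S ≡ 42 (mod 59) write S = 42 + 59t. Substituting into S ≡ 25 (mod 157) gives 59t ≡ 140 (mod 157), and since 59⁻¹ ≡ 8 (mod 157), t ≡ 21. Hence S ≡ 42 + 59·21 = 1281 (mod 9263).
From S ≡ 1281 (mod 9263) write S = 1281 + 9263t. Substituting into S ≡ 6 (mod 47) gives 9263t ≡ 41 (mod 47), and since 4⁻¹ ≡ 12 (mod 47), t ≡ 22. Hence S ≡ 1281 + 9263·22 = 205067 (mod 435361).
From S ≡ 205067 (mod 435361) write S = 205067 + 435361t. Substituting into S ≡ 90 (mod 139) gives 435361t ≡ 48 (mod 139), and since 13⁻¹ ≡ 107 (mod 139), t ≡ 132. Hence S ≡ 205067 + 435361·132 = 57672719 (mod 60515179).
From S ≡ 57672719 (mod 60515179) write S = 57672719 + 60515179t. Substituting into S ≡ 114 (mod 193) gives 60515179t ≡ 41 (mod 193), and since 29⁻¹ ≡ 20 (mod 193), t ≡ 48. Hence S ≡ 57672719 + 60515179·48 = 2962401311 (mod 11679429547).

2962401311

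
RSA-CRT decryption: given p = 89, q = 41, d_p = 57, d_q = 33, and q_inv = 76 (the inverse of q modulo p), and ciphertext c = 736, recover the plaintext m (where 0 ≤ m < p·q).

m₁ = c^(d_p) mod p: c ≡ 24 (mod 89), and 24^57 mod 89 = 48.
m₂ = c^(d_q) mod q: c ≡ 39 (mod 41), and 39^33 mod 41 = 8.
h = q_inv·(m₁ − m₂) mod p = 76·(48 − 8) mod 89 = 14.
m = m₂ + h·q = 8 + 14·41 = 582.

582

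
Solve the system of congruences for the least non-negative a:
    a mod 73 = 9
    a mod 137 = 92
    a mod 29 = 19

The moduli are pairwise coprime; N = 73·137·29 = 290029.
N/73 = 3973; 3973 ≡ 31 (mod 73); 31·33 ≡ 1, so inverse 33.
N/137 = 2117; 2117 ≡ 62 (mod 137); 62·42 ≡ 1, so inverse 42.
N/29 = 10001; 10001 ≡ 25 (mod 29); 25·7 ≡ 1, so inverse 7.
a ≡ 9·3973·33 + 92·2117·42 + 19·10001·7 = 10690202.
10690202 mod 290029 = 249158.

249158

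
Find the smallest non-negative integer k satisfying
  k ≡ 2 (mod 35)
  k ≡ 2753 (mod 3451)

gcd(35, 3451) = 7 and 7 | (2753 − 2), so the pair is consistent; merging gives k ≡ 16557 (mod 17255), where 17255 = lcm(35, 3451).
The solution is unique modulo lcm(35, 3451) = 17255.

16557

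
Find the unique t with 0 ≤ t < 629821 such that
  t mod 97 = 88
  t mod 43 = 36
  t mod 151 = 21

530484

The moduli are pairwise coprime; N = 97·43·151 = 629821.
N/97 = 6493; 6493 ≡ 91 (mod 97); 91·16 ≡ 1, so inverse 16.
N/43 = 14647; 14647 ≡ 27 (mod 43); 27·8 ≡ 1, so inverse 8.
N/151 = 4171; 4171 ≡ 94 (mod 151); 94·98 ≡ 1, so inverse 98.
t ≡ 88·6493·16 + 36·14647·8 + 21·4171·98 = 21944398.
21944398 mod 629821 = 530484.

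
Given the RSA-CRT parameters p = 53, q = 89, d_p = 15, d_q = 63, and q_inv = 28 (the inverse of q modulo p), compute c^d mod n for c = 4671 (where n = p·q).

m₁ = c^(d_p) mod p: c ≡ 7 (mod 53), and 7^15 mod 53 = 4.
m₂ = c^(d_q) mod q: c ≡ 43 (mod 89), and 43^63 mod 89 = 76.
h = q_inv·(m₁ − m₂) mod p = 28·(4 − 76) mod 53 = 51.
m = m₂ + h·q = 76 + 51·89 = 4615.

4615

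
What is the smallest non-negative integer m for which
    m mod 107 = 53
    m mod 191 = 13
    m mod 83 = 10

485726

From m ≡ 53 (mod 107) write m = 53 + 107t. Substituting into m ≡ 13 (mod 191) gives 107t ≡ 151 (mod 191), and since 107⁻¹ ≡ 25 (mod 191), t ≡ 146. Hence m ≡ 53 + 107·146 = 15675 (mod 20437).
From m ≡ 15675 (mod 20437) write m = 15675 + 20437t. Substituting into m ≡ 10 (mod 83) gives 20437t ≡ 22 (mod 83), and since 19⁻¹ ≡ 35 (mod 83), t ≡ 23. Hence m ≡ 15675 + 20437·23 = 485726 (mod 1696271).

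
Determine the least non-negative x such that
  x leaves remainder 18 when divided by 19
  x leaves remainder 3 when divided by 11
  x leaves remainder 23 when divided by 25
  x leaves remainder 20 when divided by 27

Combine the congruences pairwise.
From x ≡ 18 (mod 19) write x = 18 + 19t. Substituting into x ≡ 3 (mod 11) gives 19t ≡ 7 (mod 11), and since 8⁻¹ ≡ 7 (mod 11), t ≡ 5. Hence x ≡ 18 + 19·5 = 113 (mod 209).
From x ≡ 113 (mod 209) write x = 113 + 209t. Substituting into x ≡ 23 (mod 25) gives 209t ≡ 10 (mod 25), and since 9⁻¹ ≡ 14 (mod 25), t ≡ 15. Hence x ≡ 113 + 209·15 = 3248 (mod 5225).
From x ≡ 3248 (mod 5225) write x = 3248 + 5225t. Substituting into x ≡ 20 (mod 27) gives 5225t ≡ 12 (mod 27), and since 14⁻¹ ≡ 2 (mod 27), t ≡ 24. Hence x ≡ 3248 + 5225·24 = 128648 (mod 141075).

128648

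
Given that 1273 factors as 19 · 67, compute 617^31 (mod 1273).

576

Mod 19: 617 ≡ 9; by Fermat, exponent reduces to 31 mod 18 = 13; 9^13 ≡ 6 (mod 19).
Mod 67: 617 ≡ 14; 14^31 ≡ 40 (mod 67).
Combine by CRT: x ≡ 6 (mod 19), x ≡ 40 (mod 67) ⇒ x ≡ 576 (mod 1273).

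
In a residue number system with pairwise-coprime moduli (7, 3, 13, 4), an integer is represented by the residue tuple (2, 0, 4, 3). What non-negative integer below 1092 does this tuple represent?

The moduli are pairwise coprime; N = 7·3·13·4 = 1092.
N/7 = 156; 156 ≡ 2 (mod 7); 2·4 ≡ 1, so inverse 4.
N/3 = 364; 364 ≡ 1 (mod 3), inverse 1.
N/13 = 84; 84 ≡ 6 (mod 13); 6·11 ≡ 1, so inverse 11.
N/4 = 273; 273 ≡ 1 (mod 4), inverse 1.
x ≡ 2·156·4 + 0·364·1 + 4·84·11 + 3·273·1 = 5763.
5763 mod 1092 = 303.

303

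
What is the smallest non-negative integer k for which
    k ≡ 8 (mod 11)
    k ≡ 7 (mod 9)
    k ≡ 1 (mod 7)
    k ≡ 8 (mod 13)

4012

The moduli are pairwise coprime; N = 11·9·7·13 = 9009.
N/11 = 819; 819 ≡ 5 (mod 11); 5·9 ≡ 1, so inverse 9.
N/9 = 1001; 1001 ≡ 2 (mod 9); 2·5 ≡ 1, so inverse 5.
N/7 = 1287; 1287 ≡ 6 (mod 7); 6·6 ≡ 1, so inverse 6.
N/13 = 693; 693 ≡ 4 (mod 13); 4·10 ≡ 1, so inverse 10.
k ≡ 8·819·9 + 7·1001·5 + 1·1287·6 + 8·693·10 = 157165.
157165 mod 9009 = 4012.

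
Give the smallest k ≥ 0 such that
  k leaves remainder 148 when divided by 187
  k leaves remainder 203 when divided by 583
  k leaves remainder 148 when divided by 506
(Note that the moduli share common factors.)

Combine the congruences pairwise.
gcd(187, 583) = 11 and 11 | (203 − 148), so the pair is consistent; merging gives k ≡ 3701 (mod 9911), where 9911 = lcm(187, 583).
gcd(9911, 506) = 11 and 11 | (148 − 3701), so the pair is consistent; merging gives k ≡ 172188 (mod 455906), where 455906 = lcm(9911, 506).
The solution is unique modulo lcm(187, 583, 506) = 455906.

172188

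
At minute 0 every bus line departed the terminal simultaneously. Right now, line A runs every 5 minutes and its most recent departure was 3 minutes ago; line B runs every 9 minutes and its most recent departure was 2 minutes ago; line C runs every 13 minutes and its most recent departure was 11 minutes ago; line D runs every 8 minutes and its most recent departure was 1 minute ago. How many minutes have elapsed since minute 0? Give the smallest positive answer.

The moduli are pairwise coprime; N = 5·9·13·8 = 4680.
N/5 = 936; 936 ≡ 1 (mod 5), inverse 1.
N/9 = 520; 520 ≡ 7 (mod 9); 7·4 ≡ 1, so inverse 4.
N/13 = 360; 360 ≡ 9 (mod 13); 9·3 ≡ 1, so inverse 3.
N/8 = 585; 585 ≡ 1 (mod 8), inverse 1.
t ≡ 3·936·1 + 2·520·4 + 11·360·3 + 1·585·1 = 19433.
19433 mod 4680 = 713.

713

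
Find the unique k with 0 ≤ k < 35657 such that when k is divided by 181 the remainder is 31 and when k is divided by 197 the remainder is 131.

7814

From k ≡ 31 (mod 181) write k = 31 + 181t. Substituting into k ≡ 131 (mod 197) gives 181t ≡ 100 (mod 197), and since 181⁻¹ ≡ 160 (mod 197), t ≡ 43. Hence k ≡ 31 + 181·43 = 7814 (mod 35657).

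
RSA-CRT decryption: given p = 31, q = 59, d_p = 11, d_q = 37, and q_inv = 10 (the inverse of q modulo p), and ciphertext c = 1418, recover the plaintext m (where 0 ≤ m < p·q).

m₁ = c^(d_p) mod p: c ≡ 23 (mod 31), and 23^11 mod 31 = 23.
m₂ = c^(d_q) mod q: c ≡ 2 (mod 59), and 2^37 mod 59 = 39.
h = q_inv·(m₁ − m₂) mod p = 10·(23 − 39) mod 31 = 26.
m = m₂ + h·q = 39 + 26·59 = 1573.

1573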